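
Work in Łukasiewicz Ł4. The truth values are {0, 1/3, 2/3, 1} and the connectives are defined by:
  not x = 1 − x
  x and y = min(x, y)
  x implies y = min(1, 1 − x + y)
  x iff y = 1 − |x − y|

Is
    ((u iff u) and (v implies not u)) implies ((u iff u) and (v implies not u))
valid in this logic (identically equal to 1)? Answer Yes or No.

u = 0, v = 0 ↦ 1
u = 0, v = 1/3 ↦ 1
u = 0, v = 2/3 ↦ 1
u = 0, v = 1 ↦ 1
u = 1/3, v = 0 ↦ 1
u = 1/3, v = 1/3 ↦ 1
u = 1/3, v = 2/3 ↦ 1
u = 1/3, v = 1 ↦ 1
u = 2/3, v = 0 ↦ 1
u = 2/3, v = 1/3 ↦ 1
u = 2/3, v = 2/3 ↦ 1
u = 2/3, v = 1 ↦ 1
u = 1, v = 0 ↦ 1
u = 1, v = 1/3 ↦ 1
u = 1, v = 2/3 ↦ 1
u = 1, v = 1 ↦ 1
Every assignment gives a value ≥ 1.

Yes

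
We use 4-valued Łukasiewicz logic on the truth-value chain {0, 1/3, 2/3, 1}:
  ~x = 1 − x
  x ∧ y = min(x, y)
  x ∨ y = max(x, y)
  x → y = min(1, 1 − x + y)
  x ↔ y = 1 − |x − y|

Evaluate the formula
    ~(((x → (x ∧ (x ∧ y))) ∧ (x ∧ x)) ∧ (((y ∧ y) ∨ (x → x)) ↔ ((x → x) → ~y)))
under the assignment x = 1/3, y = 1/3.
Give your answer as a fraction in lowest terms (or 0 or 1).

2/3

x ∧ y = 1/3 ∧ 1/3 = 1/3
x ∧ (x ∧ y) = 1/3 ∧ 1/3 = 1/3
x → (x ∧ (x ∧ y)) = 1/3 → 1/3 = 1
x ∧ x = 1/3 ∧ 1/3 = 1/3
(x → (x ∧ (x ∧ y))) ∧ (x ∧ x) = 1 ∧ 1/3 = 1/3
y ∧ y = 1/3 ∧ 1/3 = 1/3
x → x = 1/3 → 1/3 = 1
(y ∧ y) ∨ (x → x) = 1/3 ∨ 1 = 1
x → x = 1/3 → 1/3 = 1
~y = ~1/3 = 2/3
(x → x) → ~y = 1 → 2/3 = 2/3
((y ∧ y) ∨ (x → x)) ↔ ((x → x) → ~y) = 1 ↔ 2/3 = 2/3
((x → (x ∧ (x ∧ y))) ∧ (x ∧ x)) ∧ (((y ∧ y) ∨ (x → x)) ↔ ((x → x) → ~y)) = 1/3 ∧ 2/3 = 1/3
~(((x → (x ∧ (x ∧ y))) ∧ (x ∧ x)) ∧ (((y ∧ y) ∨ (x → x)) ↔ ((x → x) → ~y))) = ~1/3 = 2/3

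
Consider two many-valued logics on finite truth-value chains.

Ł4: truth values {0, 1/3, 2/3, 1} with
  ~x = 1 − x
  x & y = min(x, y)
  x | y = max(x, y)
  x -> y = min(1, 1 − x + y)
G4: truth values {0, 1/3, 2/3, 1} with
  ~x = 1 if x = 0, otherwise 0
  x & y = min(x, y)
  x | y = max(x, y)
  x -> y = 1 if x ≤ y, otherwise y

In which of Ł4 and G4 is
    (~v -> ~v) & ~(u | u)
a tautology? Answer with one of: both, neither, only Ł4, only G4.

neither

In Ł4: at u = 1/3, v = 0 the value is 2/3 — not a tautology.
In G4: at u = 1/3, v = 0 the value is 0 — not a tautology.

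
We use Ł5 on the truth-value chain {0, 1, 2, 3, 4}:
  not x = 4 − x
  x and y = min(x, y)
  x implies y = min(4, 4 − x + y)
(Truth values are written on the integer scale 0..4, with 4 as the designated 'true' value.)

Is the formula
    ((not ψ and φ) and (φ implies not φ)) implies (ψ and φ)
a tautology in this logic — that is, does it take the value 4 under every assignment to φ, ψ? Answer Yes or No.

No

Counterexample: take φ = 1, ψ = 0.
not ψ = not 0 = 4
not ψ and φ = 4 and 1 = 1
not φ = not 1 = 3
φ implies not φ = 1 implies 3 = 4
(not ψ and φ) and (φ implies not φ) = 1 and 4 = 1
ψ and φ = 0 and 1 = 0
((not ψ and φ) and (φ implies not φ)) implies (ψ and φ) = 1 implies 0 = 3
This gives 3 ≠ 4.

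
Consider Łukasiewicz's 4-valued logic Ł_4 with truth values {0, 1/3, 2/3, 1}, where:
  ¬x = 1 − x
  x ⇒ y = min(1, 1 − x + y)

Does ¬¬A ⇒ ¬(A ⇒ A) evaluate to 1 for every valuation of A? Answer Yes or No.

Counterexample: take A = 1/3.
¬A = ¬1/3 = 2/3
¬¬A = ¬2/3 = 1/3
A ⇒ A = 1/3 ⇒ 1/3 = 1
¬(A ⇒ A) = ¬1 = 0
¬¬A ⇒ ¬(A ⇒ A) = 1/3 ⇒ 0 = 2/3
This gives 2/3 ≠ 1.

No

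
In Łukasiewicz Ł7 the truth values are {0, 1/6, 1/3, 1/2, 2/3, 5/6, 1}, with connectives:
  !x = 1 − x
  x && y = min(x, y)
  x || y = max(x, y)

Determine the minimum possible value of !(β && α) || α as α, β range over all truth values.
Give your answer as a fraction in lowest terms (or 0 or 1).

Take α = 1/2, β = 1/2:
β && α = 1/2 && 1/2 = 1/2
!(β && α) = !1/2 = 1/2
!(β && α) || α = 1/2 || 1/2 = 1/2
No assignment yields a value below 1/2, so this is the minimum.

1/2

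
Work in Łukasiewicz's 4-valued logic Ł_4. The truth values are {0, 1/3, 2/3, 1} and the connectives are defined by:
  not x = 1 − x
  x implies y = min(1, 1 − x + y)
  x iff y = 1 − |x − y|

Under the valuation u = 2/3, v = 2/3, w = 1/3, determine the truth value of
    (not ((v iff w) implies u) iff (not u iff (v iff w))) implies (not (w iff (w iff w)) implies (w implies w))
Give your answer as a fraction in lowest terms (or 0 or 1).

1

v iff w = 2/3 iff 1/3 = 2/3
(v iff w) implies u = 2/3 implies 2/3 = 1
not ((v iff w) implies u) = not 1 = 0
not u = not 2/3 = 1/3
v iff w = 2/3 iff 1/3 = 2/3
not u iff (v iff w) = 1/3 iff 2/3 = 2/3
not ((v iff w) implies u) iff (not u iff (v iff w)) = 0 iff 2/3 = 1/3
w iff w = 1/3 iff 1/3 = 1
w iff (w iff w) = 1/3 iff 1 = 1/3
not (w iff (w iff w)) = not 1/3 = 2/3
w implies w = 1/3 implies 1/3 = 1
not (w iff (w iff w)) implies (w implies w) = 2/3 implies 1 = 1
(not ((v iff w) implies u) iff (not u iff (v iff w))) implies (not (w iff (w iff w)) implies (w implies w)) = 1/3 implies 1 = 1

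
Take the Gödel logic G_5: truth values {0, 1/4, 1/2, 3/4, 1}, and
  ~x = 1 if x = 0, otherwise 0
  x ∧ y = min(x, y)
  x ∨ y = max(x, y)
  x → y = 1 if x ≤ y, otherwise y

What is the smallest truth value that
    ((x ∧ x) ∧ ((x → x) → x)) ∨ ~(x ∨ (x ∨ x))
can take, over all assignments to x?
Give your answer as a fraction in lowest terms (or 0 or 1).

1/4

Take x = 1/4:
x ∧ x = 1/4 ∧ 1/4 = 1/4
x → x = 1/4 → 1/4 = 1
(x → x) → x = 1 → 1/4 = 1/4
(x ∧ x) ∧ ((x → x) → x) = 1/4 ∧ 1/4 = 1/4
x ∨ x = 1/4 ∨ 1/4 = 1/4
x ∨ (x ∨ x) = 1/4 ∨ 1/4 = 1/4
~(x ∨ (x ∨ x)) = ~1/4 = 0
((x ∧ x) ∧ ((x → x) → x)) ∨ ~(x ∨ (x ∨ x)) = 1/4 ∨ 0 = 1/4
No assignment yields a value below 1/4, so this is the minimum.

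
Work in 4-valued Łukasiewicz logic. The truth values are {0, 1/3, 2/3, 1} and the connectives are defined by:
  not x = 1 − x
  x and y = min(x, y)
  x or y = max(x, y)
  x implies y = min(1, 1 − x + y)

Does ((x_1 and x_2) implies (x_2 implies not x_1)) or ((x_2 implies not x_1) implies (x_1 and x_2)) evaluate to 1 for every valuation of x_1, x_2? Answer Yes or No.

x_1 = 0, x_2 = 0 ↦ 1
x_1 = 0, x_2 = 1/3 ↦ 1
x_1 = 0, x_2 = 2/3 ↦ 1
x_1 = 0, x_2 = 1 ↦ 1
x_1 = 1/3, x_2 = 0 ↦ 1
x_1 = 1/3, x_2 = 1/3 ↦ 1
x_1 = 1/3, x_2 = 2/3 ↦ 1
x_1 = 1/3, x_2 = 1 ↦ 1
x_1 = 2/3, x_2 = 0 ↦ 1
x_1 = 2/3, x_2 = 1/3 ↦ 1
x_1 = 2/3, x_2 = 2/3 ↦ 1
x_1 = 2/3, x_2 = 1 ↦ 1
x_1 = 1, x_2 = 0 ↦ 1
x_1 = 1, x_2 = 1/3 ↦ 1
x_1 = 1, x_2 = 2/3 ↦ 1
x_1 = 1, x_2 = 1 ↦ 1
Every assignment gives a value ≥ 1.

Yes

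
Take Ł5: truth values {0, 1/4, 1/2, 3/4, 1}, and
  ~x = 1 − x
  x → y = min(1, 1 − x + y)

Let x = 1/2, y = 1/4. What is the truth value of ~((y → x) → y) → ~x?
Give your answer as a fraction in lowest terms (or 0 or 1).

3/4

y → x = 1/4 → 1/2 = 1
(y → x) → y = 1 → 1/4 = 1/4
~((y → x) → y) = ~1/4 = 3/4
~x = ~1/2 = 1/2
~((y → x) → y) → ~x = 3/4 → 1/2 = 3/4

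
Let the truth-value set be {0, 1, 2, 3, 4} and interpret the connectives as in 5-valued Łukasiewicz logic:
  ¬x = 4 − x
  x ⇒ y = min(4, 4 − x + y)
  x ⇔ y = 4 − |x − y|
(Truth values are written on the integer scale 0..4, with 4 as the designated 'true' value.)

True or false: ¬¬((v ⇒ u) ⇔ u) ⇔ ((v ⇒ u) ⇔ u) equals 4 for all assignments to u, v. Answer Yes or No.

Yes

At u = 1, v = 0, for instance:
v ⇒ u = 0 ⇒ 1 = 4
(v ⇒ u) ⇔ u = 4 ⇔ 1 = 1
¬((v ⇒ u) ⇔ u) = ¬1 = 3
¬¬((v ⇒ u) ⇔ u) = ¬3 = 1
¬¬((v ⇒ u) ⇔ u) ⇔ ((v ⇒ u) ⇔ u) = 1 ⇔ 1 = 4
and checking the remaining 24 assignments likewise gives ≥ 4 in every case.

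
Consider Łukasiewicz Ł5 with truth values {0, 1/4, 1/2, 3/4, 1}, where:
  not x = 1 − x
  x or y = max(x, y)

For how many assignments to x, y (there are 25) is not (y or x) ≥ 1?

1

value 1: 1 assignment (counts)
value 3/4: 3 assignments
value 1/2: 5 assignments
value 1/4: 7 assignments
value 0: 9 assignments
So 1 of the 25 assignments meets the threshold.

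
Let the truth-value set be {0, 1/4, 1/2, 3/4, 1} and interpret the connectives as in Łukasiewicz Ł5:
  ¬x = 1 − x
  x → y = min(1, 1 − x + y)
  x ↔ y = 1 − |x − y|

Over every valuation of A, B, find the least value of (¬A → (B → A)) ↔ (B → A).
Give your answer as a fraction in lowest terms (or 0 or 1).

1/2

Take A = 1/2, B = 1:
¬A = ¬1/2 = 1/2
B → A = 1 → 1/2 = 1/2
¬A → (B → A) = 1/2 → 1/2 = 1
B → A = 1 → 1/2 = 1/2
(¬A → (B → A)) ↔ (B → A) = 1 ↔ 1/2 = 1/2
No assignment yields a value below 1/2, so this is the minimum.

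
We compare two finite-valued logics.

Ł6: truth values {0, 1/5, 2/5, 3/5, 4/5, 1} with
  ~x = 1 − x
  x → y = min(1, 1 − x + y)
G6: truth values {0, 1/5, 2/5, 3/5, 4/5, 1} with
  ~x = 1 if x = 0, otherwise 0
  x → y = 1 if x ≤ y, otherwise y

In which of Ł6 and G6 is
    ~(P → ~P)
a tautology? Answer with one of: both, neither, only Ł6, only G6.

In Ł6: at P = 0 the value is 0 — not a tautology.
In G6: at P = 0 the value is 0 — not a tautology.

neither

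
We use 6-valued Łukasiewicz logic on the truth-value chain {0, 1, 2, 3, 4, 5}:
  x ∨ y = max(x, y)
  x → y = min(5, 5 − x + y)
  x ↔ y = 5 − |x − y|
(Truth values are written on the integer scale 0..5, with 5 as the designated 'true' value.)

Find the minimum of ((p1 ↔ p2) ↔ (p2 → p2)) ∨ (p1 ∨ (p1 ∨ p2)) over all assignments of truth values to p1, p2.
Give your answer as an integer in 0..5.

3

Take p1 = 0, p2 = 2:
p1 ↔ p2 = 0 ↔ 2 = 3
p2 → p2 = 2 → 2 = 5
(p1 ↔ p2) ↔ (p2 → p2) = 3 ↔ 5 = 3
p1 ∨ p2 = 0 ∨ 2 = 2
p1 ∨ (p1 ∨ p2) = 0 ∨ 2 = 2
((p1 ↔ p2) ↔ (p2 → p2)) ∨ (p1 ∨ (p1 ∨ p2)) = 3 ∨ 2 = 3
No assignment yields a value below 3, so this is the minimum.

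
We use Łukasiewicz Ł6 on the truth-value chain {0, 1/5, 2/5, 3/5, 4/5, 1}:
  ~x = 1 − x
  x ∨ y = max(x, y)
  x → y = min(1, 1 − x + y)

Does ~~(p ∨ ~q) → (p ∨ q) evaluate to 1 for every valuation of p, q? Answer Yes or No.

No

Counterexample: take p = 0, q = 0.
~q = ~0 = 1
p ∨ ~q = 0 ∨ 1 = 1
~(p ∨ ~q) = ~1 = 0
~~(p ∨ ~q) = ~0 = 1
p ∨ q = 0 ∨ 0 = 0
~~(p ∨ ~q) → (p ∨ q) = 1 → 0 = 0
This gives 0 ≠ 1.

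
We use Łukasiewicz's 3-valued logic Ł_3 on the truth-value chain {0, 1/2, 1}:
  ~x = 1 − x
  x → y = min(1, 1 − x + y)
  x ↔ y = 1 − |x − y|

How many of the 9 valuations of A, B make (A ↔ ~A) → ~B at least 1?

A = 0, B = 0 ↦ 1  ≥
A = 0, B = 1/2 ↦ 1  ≥
A = 0, B = 1 ↦ 1  ≥
A = 1/2, B = 0 ↦ 1  ≥
A = 1/2, B = 1/2 ↦ 1/2  <
A = 1/2, B = 1 ↦ 0  <
A = 1, B = 0 ↦ 1  ≥
A = 1, B = 1/2 ↦ 1  ≥
A = 1, B = 1 ↦ 1  ≥
So 7 of the 9 assignments meet the threshold.

7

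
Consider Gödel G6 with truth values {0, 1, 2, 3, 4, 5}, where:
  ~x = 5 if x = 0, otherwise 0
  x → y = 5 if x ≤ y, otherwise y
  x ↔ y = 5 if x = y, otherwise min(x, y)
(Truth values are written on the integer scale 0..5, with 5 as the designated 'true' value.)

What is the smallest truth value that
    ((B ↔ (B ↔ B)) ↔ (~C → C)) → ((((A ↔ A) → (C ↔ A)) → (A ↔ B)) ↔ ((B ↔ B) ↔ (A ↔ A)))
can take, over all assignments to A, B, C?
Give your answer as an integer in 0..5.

1

Take A = 1, B = 2, C = 1:
B ↔ B = 2 ↔ 2 = 5
B ↔ (B ↔ B) = 2 ↔ 5 = 2
~C = ~1 = 0
~C → C = 0 → 1 = 5
(B ↔ (B ↔ B)) ↔ (~C → C) = 2 ↔ 5 = 2
A ↔ A = 1 ↔ 1 = 5
C ↔ A = 1 ↔ 1 = 5
(A ↔ A) → (C ↔ A) = 5 → 5 = 5
A ↔ B = 1 ↔ 2 = 1
((A ↔ A) → (C ↔ A)) → (A ↔ B) = 5 → 1 = 1
B ↔ B = 2 ↔ 2 = 5
A ↔ A = 1 ↔ 1 = 5
(B ↔ B) ↔ (A ↔ A) = 5 ↔ 5 = 5
(((A ↔ A) → (C ↔ A)) → (A ↔ B)) ↔ ((B ↔ B) ↔ (A ↔ A)) = 1 ↔ 5 = 1
((B ↔ (B ↔ B)) ↔ (~C → C)) → ((((A ↔ A) → (C ↔ A)) → (A ↔ B)) ↔ ((B ↔ B) ↔ (A ↔ A))) = 2 → 1 = 1
No assignment yields a value below 1, so this is the minimum.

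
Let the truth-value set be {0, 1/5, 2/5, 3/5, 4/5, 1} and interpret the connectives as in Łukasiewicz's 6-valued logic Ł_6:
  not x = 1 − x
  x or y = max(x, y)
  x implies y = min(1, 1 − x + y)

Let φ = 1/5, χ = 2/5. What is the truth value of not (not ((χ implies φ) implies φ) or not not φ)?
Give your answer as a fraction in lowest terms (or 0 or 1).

2/5

χ implies φ = 2/5 implies 1/5 = 4/5
(χ implies φ) implies φ = 4/5 implies 1/5 = 2/5
not ((χ implies φ) implies φ) = not 2/5 = 3/5
not φ = not 1/5 = 4/5
not not φ = not 4/5 = 1/5
not ((χ implies φ) implies φ) or not not φ = 3/5 or 1/5 = 3/5
not (not ((χ implies φ) implies φ) or not not φ) = not 3/5 = 2/5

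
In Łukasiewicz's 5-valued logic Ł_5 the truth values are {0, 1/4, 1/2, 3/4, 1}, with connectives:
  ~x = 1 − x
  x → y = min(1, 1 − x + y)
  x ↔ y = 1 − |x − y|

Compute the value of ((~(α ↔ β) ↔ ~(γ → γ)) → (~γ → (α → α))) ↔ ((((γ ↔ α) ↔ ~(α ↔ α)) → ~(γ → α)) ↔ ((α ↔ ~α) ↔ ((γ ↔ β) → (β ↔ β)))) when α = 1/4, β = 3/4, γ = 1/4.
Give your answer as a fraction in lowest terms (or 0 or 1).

1/2

α ↔ β = 1/4 ↔ 3/4 = 1/2
~(α ↔ β) = ~1/2 = 1/2
γ → γ = 1/4 → 1/4 = 1
~(γ → γ) = ~1 = 0
~(α ↔ β) ↔ ~(γ → γ) = 1/2 ↔ 0 = 1/2
~γ = ~1/4 = 3/4
α → α = 1/4 → 1/4 = 1
~γ → (α → α) = 3/4 → 1 = 1
(~(α ↔ β) ↔ ~(γ → γ)) → (~γ → (α → α)) = 1/2 → 1 = 1
γ ↔ α = 1/4 ↔ 1/4 = 1
α ↔ α = 1/4 ↔ 1/4 = 1
~(α ↔ α) = ~1 = 0
(γ ↔ α) ↔ ~(α ↔ α) = 1 ↔ 0 = 0
γ → α = 1/4 → 1/4 = 1
~(γ → α) = ~1 = 0
((γ ↔ α) ↔ ~(α ↔ α)) → ~(γ → α) = 0 → 0 = 1
~α = ~1/4 = 3/4
α ↔ ~α = 1/4 ↔ 3/4 = 1/2
γ ↔ β = 1/4 ↔ 3/4 = 1/2
β ↔ β = 3/4 ↔ 3/4 = 1
(γ ↔ β) → (β ↔ β) = 1/2 → 1 = 1
(α ↔ ~α) ↔ ((γ ↔ β) → (β ↔ β)) = 1/2 ↔ 1 = 1/2
(((γ ↔ α) ↔ ~(α ↔ α)) → ~(γ → α)) ↔ ((α ↔ ~α) ↔ ((γ ↔ β) → (β ↔ β))) = 1 ↔ 1/2 = 1/2
((~(α ↔ β) ↔ ~(γ → γ)) → (~γ → (α → α))) ↔ ((((γ ↔ α) ↔ ~(α ↔ α)) → ~(γ → α)) ↔ ((α ↔ ~α) ↔ ((γ ↔ β) → (β ↔ β)))) = 1 ↔ 1/2 = 1/2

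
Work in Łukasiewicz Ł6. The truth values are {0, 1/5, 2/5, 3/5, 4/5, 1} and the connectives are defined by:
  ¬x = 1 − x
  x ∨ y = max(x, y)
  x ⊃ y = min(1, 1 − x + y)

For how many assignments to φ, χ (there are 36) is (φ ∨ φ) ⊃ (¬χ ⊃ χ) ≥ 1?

27

value 1: 27 assignments (counts)
value 4/5: 3 assignments
value 3/5: 2 assignments
value 2/5: 2 assignments
value 1/5: 1 assignment
value 0: 1 assignment
So 27 of the 36 assignments meet the threshold.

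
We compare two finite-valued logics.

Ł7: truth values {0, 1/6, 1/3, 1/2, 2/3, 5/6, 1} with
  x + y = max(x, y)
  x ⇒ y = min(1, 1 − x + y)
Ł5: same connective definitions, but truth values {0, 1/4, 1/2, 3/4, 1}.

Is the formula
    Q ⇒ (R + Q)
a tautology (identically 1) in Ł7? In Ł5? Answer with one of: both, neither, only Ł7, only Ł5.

both

In Ł7: every assignment gives 1 — tautology.
In Ł5: every assignment gives 1 — tautology.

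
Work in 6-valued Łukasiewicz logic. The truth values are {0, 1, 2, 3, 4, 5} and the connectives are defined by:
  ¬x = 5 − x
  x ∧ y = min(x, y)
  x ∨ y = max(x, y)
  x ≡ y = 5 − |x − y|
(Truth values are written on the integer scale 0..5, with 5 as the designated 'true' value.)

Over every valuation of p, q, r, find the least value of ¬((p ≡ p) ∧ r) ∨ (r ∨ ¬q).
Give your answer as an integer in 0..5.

3

Take p = 0, q = 2, r = 2:
p ≡ p = 0 ≡ 0 = 5
(p ≡ p) ∧ r = 5 ∧ 2 = 2
¬((p ≡ p) ∧ r) = ¬2 = 3
¬q = ¬2 = 3
r ∨ ¬q = 2 ∨ 3 = 3
¬((p ≡ p) ∧ r) ∨ (r ∨ ¬q) = 3 ∨ 3 = 3
No assignment yields a value below 3, so this is the minimum.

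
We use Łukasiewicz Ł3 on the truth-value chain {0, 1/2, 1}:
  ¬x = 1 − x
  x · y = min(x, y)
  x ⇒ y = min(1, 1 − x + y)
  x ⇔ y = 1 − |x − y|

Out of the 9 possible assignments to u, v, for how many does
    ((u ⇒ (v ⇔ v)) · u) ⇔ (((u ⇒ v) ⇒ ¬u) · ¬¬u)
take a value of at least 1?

u = 0, v = 0 ↦ 1  ≥
u = 0, v = 1/2 ↦ 1  ≥
u = 0, v = 1 ↦ 1  ≥
u = 1/2, v = 0 ↦ 1  ≥
u = 1/2, v = 1/2 ↦ 1  ≥
u = 1/2, v = 1 ↦ 1  ≥
u = 1, v = 0 ↦ 1  ≥
u = 1, v = 1/2 ↦ 1/2  <
u = 1, v = 1 ↦ 0  <
So 7 of the 9 assignments meet the threshold.

7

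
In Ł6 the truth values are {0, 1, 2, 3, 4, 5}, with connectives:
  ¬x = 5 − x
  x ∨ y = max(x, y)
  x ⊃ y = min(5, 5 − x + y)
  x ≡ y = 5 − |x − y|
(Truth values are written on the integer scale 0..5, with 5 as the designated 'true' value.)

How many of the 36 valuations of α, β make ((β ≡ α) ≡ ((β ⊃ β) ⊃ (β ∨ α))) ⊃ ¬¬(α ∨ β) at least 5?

value 5: 22 assignments (counts)
value 4: 10 assignments
value 3: 4 assignments
So 22 of the 36 assignments meet the threshold.

22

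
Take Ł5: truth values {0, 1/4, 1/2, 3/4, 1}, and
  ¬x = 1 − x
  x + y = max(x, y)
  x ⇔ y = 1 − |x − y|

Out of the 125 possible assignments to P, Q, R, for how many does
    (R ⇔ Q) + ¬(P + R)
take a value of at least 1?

29

value 1: 29 assignments (counts)
value 3/4: 46 assignments
value 1/2: 29 assignments
value 1/4: 15 assignments
value 0: 6 assignments
So 29 of the 125 assignments meet the threshold.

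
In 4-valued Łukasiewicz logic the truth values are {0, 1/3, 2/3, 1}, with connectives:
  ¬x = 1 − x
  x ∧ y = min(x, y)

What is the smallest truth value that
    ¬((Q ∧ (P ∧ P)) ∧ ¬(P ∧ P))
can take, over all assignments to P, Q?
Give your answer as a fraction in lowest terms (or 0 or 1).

Take P = 1/3, Q = 1/3:
P ∧ P = 1/3 ∧ 1/3 = 1/3
Q ∧ (P ∧ P) = 1/3 ∧ 1/3 = 1/3
P ∧ P = 1/3 ∧ 1/3 = 1/3
¬(P ∧ P) = ¬1/3 = 2/3
(Q ∧ (P ∧ P)) ∧ ¬(P ∧ P) = 1/3 ∧ 2/3 = 1/3
¬((Q ∧ (P ∧ P)) ∧ ¬(P ∧ P)) = ¬1/3 = 2/3
No assignment yields a value below 2/3, so this is the minimum.

2/3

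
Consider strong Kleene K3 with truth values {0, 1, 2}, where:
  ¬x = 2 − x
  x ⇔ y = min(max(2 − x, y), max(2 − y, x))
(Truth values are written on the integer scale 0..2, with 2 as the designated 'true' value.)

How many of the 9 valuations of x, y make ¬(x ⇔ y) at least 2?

2

x = 0, y = 0 ↦ 0  <
x = 0, y = 1 ↦ 1  <
x = 0, y = 2 ↦ 2  ≥
x = 1, y = 0 ↦ 1  <
x = 1, y = 1 ↦ 1  <
x = 1, y = 2 ↦ 1  <
x = 2, y = 0 ↦ 2  ≥
x = 2, y = 1 ↦ 1  <
x = 2, y = 2 ↦ 0  <
So 2 of the 9 assignments meet the threshold.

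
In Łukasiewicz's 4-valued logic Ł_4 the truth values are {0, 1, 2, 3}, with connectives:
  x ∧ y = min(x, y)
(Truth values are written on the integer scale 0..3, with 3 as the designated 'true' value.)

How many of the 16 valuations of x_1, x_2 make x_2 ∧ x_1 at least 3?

x_1 = 0, x_2 = 0 ↦ 0  <
x_1 = 0, x_2 = 1 ↦ 0  <
x_1 = 0, x_2 = 2 ↦ 0  <
x_1 = 0, x_2 = 3 ↦ 0  <
x_1 = 1, x_2 = 0 ↦ 0  <
x_1 = 1, x_2 = 1 ↦ 1  <
x_1 = 1, x_2 = 2 ↦ 1  <
x_1 = 1, x_2 = 3 ↦ 1  <
x_1 = 2, x_2 = 0 ↦ 0  <
x_1 = 2, x_2 = 1 ↦ 1  <
x_1 = 2, x_2 = 2 ↦ 2  <
x_1 = 2, x_2 = 3 ↦ 2  <
x_1 = 3, x_2 = 0 ↦ 0  <
x_1 = 3, x_2 = 1 ↦ 1  <
x_1 = 3, x_2 = 2 ↦ 2  <
x_1 = 3, x_2 = 3 ↦ 3  ≥
So 1 of the 16 assignments meets the threshold.

1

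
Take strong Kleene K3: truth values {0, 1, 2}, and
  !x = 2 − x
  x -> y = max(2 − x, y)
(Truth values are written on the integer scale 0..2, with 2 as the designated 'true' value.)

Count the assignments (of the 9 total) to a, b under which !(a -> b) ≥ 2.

1

a = 0, b = 0 ↦ 0  <
a = 0, b = 1 ↦ 0  <
a = 0, b = 2 ↦ 0  <
a = 1, b = 0 ↦ 1  <
a = 1, b = 1 ↦ 1  <
a = 1, b = 2 ↦ 0  <
a = 2, b = 0 ↦ 2  ≥
a = 2, b = 1 ↦ 1  <
a = 2, b = 2 ↦ 0  <
So 1 of the 9 assignments meets the threshold.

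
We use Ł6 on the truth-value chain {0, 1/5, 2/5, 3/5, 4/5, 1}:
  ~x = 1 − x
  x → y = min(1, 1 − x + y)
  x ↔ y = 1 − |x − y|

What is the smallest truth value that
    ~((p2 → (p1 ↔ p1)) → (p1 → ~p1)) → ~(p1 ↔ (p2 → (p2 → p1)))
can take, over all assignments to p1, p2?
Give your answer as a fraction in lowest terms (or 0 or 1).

Take p1 = 1, p2 = 0:
p1 ↔ p1 = 1 ↔ 1 = 1
p2 → (p1 ↔ p1) = 0 → 1 = 1
~p1 = ~1 = 0
p1 → ~p1 = 1 → 0 = 0
(p2 → (p1 ↔ p1)) → (p1 → ~p1) = 1 → 0 = 0
~((p2 → (p1 ↔ p1)) → (p1 → ~p1)) = ~0 = 1
p2 → p1 = 0 → 1 = 1
p2 → (p2 → p1) = 0 → 1 = 1
p1 ↔ (p2 → (p2 → p1)) = 1 ↔ 1 = 1
~(p1 ↔ (p2 → (p2 → p1))) = ~1 = 0
~((p2 → (p1 ↔ p1)) → (p1 → ~p1)) → ~(p1 ↔ (p2 → (p2 → p1))) = 1 → 0 = 0
No assignment yields a value below 0, so this is the minimum.

0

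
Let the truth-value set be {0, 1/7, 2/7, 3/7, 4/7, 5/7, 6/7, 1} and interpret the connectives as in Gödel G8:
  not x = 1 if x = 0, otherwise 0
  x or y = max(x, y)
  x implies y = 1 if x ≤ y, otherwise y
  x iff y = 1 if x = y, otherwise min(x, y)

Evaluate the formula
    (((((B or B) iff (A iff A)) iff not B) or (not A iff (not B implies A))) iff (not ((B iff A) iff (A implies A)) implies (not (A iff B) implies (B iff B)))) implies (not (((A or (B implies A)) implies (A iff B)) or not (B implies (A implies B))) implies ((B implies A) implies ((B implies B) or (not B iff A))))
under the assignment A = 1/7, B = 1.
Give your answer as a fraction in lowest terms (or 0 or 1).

1

B or B = 1 or 1 = 1
A iff A = 1/7 iff 1/7 = 1
(B or B) iff (A iff A) = 1 iff 1 = 1
not B = not 1 = 0
((B or B) iff (A iff A)) iff not B = 1 iff 0 = 0
not A = not 1/7 = 0
not B = not 1 = 0
not B implies A = 0 implies 1/7 = 1
not A iff (not B implies A) = 0 iff 1 = 0
(((B or B) iff (A iff A)) iff not B) or (not A iff (not B implies A)) = 0 or 0 = 0
B iff A = 1 iff 1/7 = 1/7
A implies A = 1/7 implies 1/7 = 1
(B iff A) iff (A implies A) = 1/7 iff 1 = 1/7
not ((B iff A) iff (A implies A)) = not 1/7 = 0
A iff B = 1/7 iff 1 = 1/7
not (A iff B) = not 1/7 = 0
B iff B = 1 iff 1 = 1
not (A iff B) implies (B iff B) = 0 implies 1 = 1
not ((B iff A) iff (A implies A)) implies (not (A iff B) implies (B iff B)) = 0 implies 1 = 1
((((B or B) iff (A iff A)) iff not B) or (not A iff (not B implies A))) iff (not ((B iff A) iff (A implies A)) implies (not (A iff B) implies (B iff B))) = 0 iff 1 = 0
B implies A = 1 implies 1/7 = 1/7
A or (B implies A) = 1/7 or 1/7 = 1/7
A iff B = 1/7 iff 1 = 1/7
(A or (B implies A)) implies (A iff B) = 1/7 implies 1/7 = 1
A implies B = 1/7 implies 1 = 1
B implies (A implies B) = 1 implies 1 = 1
not (B implies (A implies B)) = not 1 = 0
((A or (B implies A)) implies (A iff B)) or not (B implies (A implies B)) = 1 or 0 = 1
not (((A or (B implies A)) implies (A iff B)) or not (B implies (A implies B))) = not 1 = 0
B implies A = 1 implies 1/7 = 1/7
B implies B = 1 implies 1 = 1
not B = not 1 = 0
not B iff A = 0 iff 1/7 = 0
(B implies B) or (not B iff A) = 1 or 0 = 1
(B implies A) implies ((B implies B) or (not B iff A)) = 1/7 implies 1 = 1
not (((A or (B implies A)) implies (A iff B)) or not (B implies (A implies B))) implies ((B implies A) implies ((B implies B) or (not B iff A))) = 0 implies 1 = 1
(((((B or B) iff (A iff A)) iff not B) or (not A iff (not B implies A))) iff (not ((B iff A) iff (A implies A)) implies (not (A iff B) implies (B iff B)))) implies (not (((A or (B implies A)) implies (A iff B)) or not (B implies (A implies B))) implies ((B implies A) implies ((B implies B) or (not B iff A)))) = 0 implies 1 = 1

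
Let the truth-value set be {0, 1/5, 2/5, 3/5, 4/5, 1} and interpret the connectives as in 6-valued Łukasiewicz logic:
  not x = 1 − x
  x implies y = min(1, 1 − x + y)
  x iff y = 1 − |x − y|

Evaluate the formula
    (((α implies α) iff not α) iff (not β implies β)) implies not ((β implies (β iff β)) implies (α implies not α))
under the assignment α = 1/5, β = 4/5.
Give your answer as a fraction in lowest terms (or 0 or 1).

1/5

α implies α = 1/5 implies 1/5 = 1
not α = not 1/5 = 4/5
(α implies α) iff not α = 1 iff 4/5 = 4/5
not β = not 4/5 = 1/5
not β implies β = 1/5 implies 4/5 = 1
((α implies α) iff not α) iff (not β implies β) = 4/5 iff 1 = 4/5
β iff β = 4/5 iff 4/5 = 1
β implies (β iff β) = 4/5 implies 1 = 1
not α = not 1/5 = 4/5
α implies not α = 1/5 implies 4/5 = 1
(β implies (β iff β)) implies (α implies not α) = 1 implies 1 = 1
not ((β implies (β iff β)) implies (α implies not α)) = not 1 = 0
(((α implies α) iff not α) iff (not β implies β)) implies not ((β implies (β iff β)) implies (α implies not α)) = 4/5 implies 0 = 1/5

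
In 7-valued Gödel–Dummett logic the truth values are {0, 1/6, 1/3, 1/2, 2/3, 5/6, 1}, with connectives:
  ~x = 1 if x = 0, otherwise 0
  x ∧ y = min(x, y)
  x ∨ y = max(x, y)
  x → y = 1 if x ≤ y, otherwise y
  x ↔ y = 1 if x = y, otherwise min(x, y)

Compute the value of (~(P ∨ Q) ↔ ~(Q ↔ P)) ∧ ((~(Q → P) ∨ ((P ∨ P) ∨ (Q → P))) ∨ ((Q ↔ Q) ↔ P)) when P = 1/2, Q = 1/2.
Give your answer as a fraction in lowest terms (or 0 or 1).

1

P ∨ Q = 1/2 ∨ 1/2 = 1/2
~(P ∨ Q) = ~1/2 = 0
Q ↔ P = 1/2 ↔ 1/2 = 1
~(Q ↔ P) = ~1 = 0
~(P ∨ Q) ↔ ~(Q ↔ P) = 0 ↔ 0 = 1
Q → P = 1/2 → 1/2 = 1
~(Q → P) = ~1 = 0
P ∨ P = 1/2 ∨ 1/2 = 1/2
Q → P = 1/2 → 1/2 = 1
(P ∨ P) ∨ (Q → P) = 1/2 ∨ 1 = 1
~(Q → P) ∨ ((P ∨ P) ∨ (Q → P)) = 0 ∨ 1 = 1
Q ↔ Q = 1/2 ↔ 1/2 = 1
(Q ↔ Q) ↔ P = 1 ↔ 1/2 = 1/2
(~(Q → P) ∨ ((P ∨ P) ∨ (Q → P))) ∨ ((Q ↔ Q) ↔ P) = 1 ∨ 1/2 = 1
(~(P ∨ Q) ↔ ~(Q ↔ P)) ∧ ((~(Q → P) ∨ ((P ∨ P) ∨ (Q → P))) ∨ ((Q ↔ Q) ↔ P)) = 1 ∧ 1 = 1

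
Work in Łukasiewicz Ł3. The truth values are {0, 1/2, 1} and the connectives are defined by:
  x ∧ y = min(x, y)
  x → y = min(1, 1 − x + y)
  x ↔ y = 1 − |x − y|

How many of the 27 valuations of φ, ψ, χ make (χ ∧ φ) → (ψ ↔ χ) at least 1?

value 1: 24 assignments (counts)
value 1/2: 2 assignments
value 0: 1 assignment
So 24 of the 27 assignments meet the threshold.

24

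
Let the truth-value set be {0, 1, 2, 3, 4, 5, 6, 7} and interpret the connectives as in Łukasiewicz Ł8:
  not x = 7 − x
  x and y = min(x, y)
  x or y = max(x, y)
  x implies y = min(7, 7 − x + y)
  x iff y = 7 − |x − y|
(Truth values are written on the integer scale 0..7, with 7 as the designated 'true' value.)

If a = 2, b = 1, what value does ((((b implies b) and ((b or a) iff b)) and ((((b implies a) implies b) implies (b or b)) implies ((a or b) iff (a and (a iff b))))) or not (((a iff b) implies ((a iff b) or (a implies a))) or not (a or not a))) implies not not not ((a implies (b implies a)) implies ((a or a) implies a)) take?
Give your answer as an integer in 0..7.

1

b implies b = 1 implies 1 = 7
b or a = 1 or 2 = 2
(b or a) iff b = 2 iff 1 = 6
(b implies b) and ((b or a) iff b) = 7 and 6 = 6
b implies a = 1 implies 2 = 7
(b implies a) implies b = 7 implies 1 = 1
b or b = 1 or 1 = 1
((b implies a) implies b) implies (b or b) = 1 implies 1 = 7
a or b = 2 or 1 = 2
a iff b = 2 iff 1 = 6
a and (a iff b) = 2 and 6 = 2
(a or b) iff (a and (a iff b)) = 2 iff 2 = 7
(((b implies a) implies b) implies (b or b)) implies ((a or b) iff (a and (a iff b))) = 7 implies 7 = 7
((b implies b) and ((b or a) iff b)) and ((((b implies a) implies b) implies (b or b)) implies ((a or b) iff (a and (a iff b)))) = 6 and 7 = 6
a iff b = 2 iff 1 = 6
a iff b = 2 iff 1 = 6
a implies a = 2 implies 2 = 7
(a iff b) or (a implies a) = 6 or 7 = 7
(a iff b) implies ((a iff b) or (a implies a)) = 6 implies 7 = 7
not a = not 2 = 5
a or not a = 2 or 5 = 5
not (a or not a) = not 5 = 2
((a iff b) implies ((a iff b) or (a implies a))) or not (a or not a) = 7 or 2 = 7
not (((a iff b) implies ((a iff b) or (a implies a))) or not (a or not a)) = not 7 = 0
(((b implies b) and ((b or a) iff b)) and ((((b implies a) implies b) implies (b or b)) implies ((a or b) iff (a and (a iff b))))) or not (((a iff b) implies ((a iff b) or (a implies a))) or not (a or not a)) = 6 or 0 = 6
b implies a = 1 implies 2 = 7
a implies (b implies a) = 2 implies 7 = 7
a or a = 2 or 2 = 2
(a or a) implies a = 2 implies 2 = 7
(a implies (b implies a)) implies ((a or a) implies a) = 7 implies 7 = 7
not ((a implies (b implies a)) implies ((a or a) implies a)) = not 7 = 0
not not ((a implies (b implies a)) implies ((a or a) implies a)) = not 0 = 7
not not not ((a implies (b implies a)) implies ((a or a) implies a)) = not 7 = 0
((((b implies b) and ((b or a) iff b)) and ((((b implies a) implies b) implies (b or b)) implies ((a or b) iff (a and (a iff b))))) or not (((a iff b) implies ((a iff b) or (a implies a))) or not (a or not a))) implies not not not ((a implies (b implies a)) implies ((a or a) implies a)) = 6 implies 0 = 1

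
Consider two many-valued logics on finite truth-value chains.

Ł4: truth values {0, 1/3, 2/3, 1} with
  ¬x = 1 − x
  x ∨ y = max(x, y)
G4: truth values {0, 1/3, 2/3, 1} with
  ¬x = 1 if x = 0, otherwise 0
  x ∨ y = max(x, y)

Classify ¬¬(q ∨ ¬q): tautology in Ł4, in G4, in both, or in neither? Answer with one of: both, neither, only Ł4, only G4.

only G4

In Ł4: at q = 1/3 the value is 2/3 — not a tautology.
In G4: every assignment gives 1 — tautology.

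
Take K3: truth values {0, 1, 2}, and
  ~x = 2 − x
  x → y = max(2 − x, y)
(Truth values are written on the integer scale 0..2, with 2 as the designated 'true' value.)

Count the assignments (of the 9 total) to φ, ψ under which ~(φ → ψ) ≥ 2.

1

φ = 0, ψ = 0 ↦ 0  <
φ = 0, ψ = 1 ↦ 0  <
φ = 0, ψ = 2 ↦ 0  <
φ = 1, ψ = 0 ↦ 1  <
φ = 1, ψ = 1 ↦ 1  <
φ = 1, ψ = 2 ↦ 0  <
φ = 2, ψ = 0 ↦ 2  ≥
φ = 2, ψ = 1 ↦ 1  <
φ = 2, ψ = 2 ↦ 0  <
So 1 of the 9 assignments meets the threshold.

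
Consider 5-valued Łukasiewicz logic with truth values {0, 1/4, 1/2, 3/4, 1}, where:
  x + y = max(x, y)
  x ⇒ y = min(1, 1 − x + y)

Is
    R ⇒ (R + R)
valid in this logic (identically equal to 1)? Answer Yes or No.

Yes

R = 0 ↦ 1
R = 1/4 ↦ 1
R = 1/2 ↦ 1
R = 3/4 ↦ 1
R = 1 ↦ 1
Every assignment gives a value ≥ 1.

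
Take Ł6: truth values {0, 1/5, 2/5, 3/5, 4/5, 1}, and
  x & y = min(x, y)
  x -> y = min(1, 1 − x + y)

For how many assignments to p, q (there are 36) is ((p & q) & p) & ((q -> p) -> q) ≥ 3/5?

value 1: 1 assignment (counts)
value 4/5: 3 assignments (counts)
value 3/5: 5 assignments (counts)
value 2/5: 7 assignments
value 1/5: 9 assignments
value 0: 11 assignments
So 9 of the 36 assignments meet the threshold.

9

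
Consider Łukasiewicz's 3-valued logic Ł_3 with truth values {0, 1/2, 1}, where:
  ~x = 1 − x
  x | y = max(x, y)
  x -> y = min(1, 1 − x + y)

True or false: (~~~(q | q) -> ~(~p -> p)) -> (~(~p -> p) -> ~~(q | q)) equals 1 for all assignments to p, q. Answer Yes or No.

No

Counterexample: take p = 0, q = 0.
q | q = 0 | 0 = 0
~(q | q) = ~0 = 1
~~(q | q) = ~1 = 0
~~~(q | q) = ~0 = 1
~p = ~0 = 1
~p -> p = 1 -> 0 = 0
~(~p -> p) = ~0 = 1
~~~(q | q) -> ~(~p -> p) = 1 -> 1 = 1
~p = ~0 = 1
~p -> p = 1 -> 0 = 0
~(~p -> p) = ~0 = 1
q | q = 0 | 0 = 0
~(q | q) = ~0 = 1
~~(q | q) = ~1 = 0
~(~p -> p) -> ~~(q | q) = 1 -> 0 = 0
(~~~(q | q) -> ~(~p -> p)) -> (~(~p -> p) -> ~~(q | q)) = 1 -> 0 = 0
This gives 0 ≠ 1.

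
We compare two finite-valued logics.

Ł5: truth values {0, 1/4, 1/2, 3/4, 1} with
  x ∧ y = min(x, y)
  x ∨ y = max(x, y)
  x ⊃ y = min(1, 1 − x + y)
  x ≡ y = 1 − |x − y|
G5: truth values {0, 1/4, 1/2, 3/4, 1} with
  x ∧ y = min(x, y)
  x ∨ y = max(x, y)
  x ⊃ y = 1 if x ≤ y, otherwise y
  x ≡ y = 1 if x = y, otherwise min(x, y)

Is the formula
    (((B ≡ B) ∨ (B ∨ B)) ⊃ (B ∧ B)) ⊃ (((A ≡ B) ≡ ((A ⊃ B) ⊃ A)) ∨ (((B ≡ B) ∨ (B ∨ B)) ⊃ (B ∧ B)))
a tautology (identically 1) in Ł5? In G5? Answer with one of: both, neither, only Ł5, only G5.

In Ł5: every assignment gives 1 — tautology.
In G5: every assignment gives 1 — tautology.

both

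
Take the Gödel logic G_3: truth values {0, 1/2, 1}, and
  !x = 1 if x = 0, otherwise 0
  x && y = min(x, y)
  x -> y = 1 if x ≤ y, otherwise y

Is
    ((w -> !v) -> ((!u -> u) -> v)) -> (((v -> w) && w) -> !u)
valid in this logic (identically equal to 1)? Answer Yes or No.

Counterexample: take u = 1/2, v = 1/2, w = 1/2.
!v = !1/2 = 0
w -> !v = 1/2 -> 0 = 0
!u = !1/2 = 0
!u -> u = 0 -> 1/2 = 1
(!u -> u) -> v = 1 -> 1/2 = 1/2
(w -> !v) -> ((!u -> u) -> v) = 0 -> 1/2 = 1
v -> w = 1/2 -> 1/2 = 1
(v -> w) && w = 1 && 1/2 = 1/2
!u = !1/2 = 0
((v -> w) && w) -> !u = 1/2 -> 0 = 0
((w -> !v) -> ((!u -> u) -> v)) -> (((v -> w) && w) -> !u) = 1 -> 0 = 0
This gives 0 ≠ 1.

No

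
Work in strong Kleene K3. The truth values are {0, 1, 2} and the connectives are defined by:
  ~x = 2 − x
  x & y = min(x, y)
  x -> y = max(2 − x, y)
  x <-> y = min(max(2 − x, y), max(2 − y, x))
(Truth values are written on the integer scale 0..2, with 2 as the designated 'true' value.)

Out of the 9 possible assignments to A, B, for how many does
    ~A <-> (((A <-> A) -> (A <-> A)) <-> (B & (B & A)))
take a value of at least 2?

A = 0, B = 0 ↦ 0  <
A = 0, B = 1 ↦ 0  <
A = 0, B = 2 ↦ 0  <
A = 1, B = 0 ↦ 1  <
A = 1, B = 1 ↦ 1  <
A = 1, B = 2 ↦ 1  <
A = 2, B = 0 ↦ 2  ≥
A = 2, B = 1 ↦ 1  <
A = 2, B = 2 ↦ 0  <
So 1 of the 9 assignments meets the threshold.

1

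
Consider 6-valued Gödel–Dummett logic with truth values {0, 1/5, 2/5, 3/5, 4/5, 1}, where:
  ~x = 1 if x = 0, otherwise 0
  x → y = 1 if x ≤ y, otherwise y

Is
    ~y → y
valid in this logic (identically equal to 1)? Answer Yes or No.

No

Counterexample: take y = 0.
~y = ~0 = 1
~y → y = 1 → 0 = 0
This gives 0 ≠ 1.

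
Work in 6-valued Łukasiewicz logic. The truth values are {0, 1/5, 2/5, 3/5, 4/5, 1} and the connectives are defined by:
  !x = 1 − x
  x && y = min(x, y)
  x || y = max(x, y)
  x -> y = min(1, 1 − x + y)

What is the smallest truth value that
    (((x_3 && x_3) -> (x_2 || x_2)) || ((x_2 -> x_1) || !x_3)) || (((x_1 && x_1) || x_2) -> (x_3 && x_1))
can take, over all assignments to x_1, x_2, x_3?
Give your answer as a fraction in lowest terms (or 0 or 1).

Take x_1 = 0, x_2 = 2/5, x_3 = 4/5:
x_3 && x_3 = 4/5 && 4/5 = 4/5
x_2 || x_2 = 2/5 || 2/5 = 2/5
(x_3 && x_3) -> (x_2 || x_2) = 4/5 -> 2/5 = 3/5
x_2 -> x_1 = 2/5 -> 0 = 3/5
!x_3 = !4/5 = 1/5
(x_2 -> x_1) || !x_3 = 3/5 || 1/5 = 3/5
((x_3 && x_3) -> (x_2 || x_2)) || ((x_2 -> x_1) || !x_3) = 3/5 || 3/5 = 3/5
x_1 && x_1 = 0 && 0 = 0
(x_1 && x_1) || x_2 = 0 || 2/5 = 2/5
x_3 && x_1 = 4/5 && 0 = 0
((x_1 && x_1) || x_2) -> (x_3 && x_1) = 2/5 -> 0 = 3/5
(((x_3 && x_3) -> (x_2 || x_2)) || ((x_2 -> x_1) || !x_3)) || (((x_1 && x_1) || x_2) -> (x_3 && x_1)) = 3/5 || 3/5 = 3/5
No assignment yields a value below 3/5, so this is the minimum.

3/5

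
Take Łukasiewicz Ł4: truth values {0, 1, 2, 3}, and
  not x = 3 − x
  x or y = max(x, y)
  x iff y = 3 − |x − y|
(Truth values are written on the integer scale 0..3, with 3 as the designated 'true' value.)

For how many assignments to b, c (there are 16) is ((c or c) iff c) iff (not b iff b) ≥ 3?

b = 0, c = 0 ↦ 0  <
b = 0, c = 1 ↦ 0  <
b = 0, c = 2 ↦ 0  <
b = 0, c = 3 ↦ 0  <
b = 1, c = 0 ↦ 2  <
b = 1, c = 1 ↦ 2  <
b = 1, c = 2 ↦ 2  <
b = 1, c = 3 ↦ 2  <
b = 2, c = 0 ↦ 2  <
b = 2, c = 1 ↦ 2  <
b = 2, c = 2 ↦ 2  <
b = 2, c = 3 ↦ 2  <
b = 3, c = 0 ↦ 0  <
b = 3, c = 1 ↦ 0  <
b = 3, c = 2 ↦ 0  <
b = 3, c = 3 ↦ 0  <
So 0 of the 16 assignments meet the threshold.

0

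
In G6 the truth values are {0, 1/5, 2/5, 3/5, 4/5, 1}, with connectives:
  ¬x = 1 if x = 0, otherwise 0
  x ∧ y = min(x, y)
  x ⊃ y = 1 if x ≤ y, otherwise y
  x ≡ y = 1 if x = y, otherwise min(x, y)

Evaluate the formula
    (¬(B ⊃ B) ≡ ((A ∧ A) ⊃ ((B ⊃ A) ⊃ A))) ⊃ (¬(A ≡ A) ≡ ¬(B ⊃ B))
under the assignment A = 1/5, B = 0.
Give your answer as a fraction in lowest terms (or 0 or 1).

1

B ⊃ B = 0 ⊃ 0 = 1
¬(B ⊃ B) = ¬1 = 0
A ∧ A = 1/5 ∧ 1/5 = 1/5
B ⊃ A = 0 ⊃ 1/5 = 1
(B ⊃ A) ⊃ A = 1 ⊃ 1/5 = 1/5
(A ∧ A) ⊃ ((B ⊃ A) ⊃ A) = 1/5 ⊃ 1/5 = 1
¬(B ⊃ B) ≡ ((A ∧ A) ⊃ ((B ⊃ A) ⊃ A)) = 0 ≡ 1 = 0
A ≡ A = 1/5 ≡ 1/5 = 1
¬(A ≡ A) = ¬1 = 0
B ⊃ B = 0 ⊃ 0 = 1
¬(B ⊃ B) = ¬1 = 0
¬(A ≡ A) ≡ ¬(B ⊃ B) = 0 ≡ 0 = 1
(¬(B ⊃ B) ≡ ((A ∧ A) ⊃ ((B ⊃ A) ⊃ A))) ⊃ (¬(A ≡ A) ≡ ¬(B ⊃ B)) = 0 ⊃ 1 = 1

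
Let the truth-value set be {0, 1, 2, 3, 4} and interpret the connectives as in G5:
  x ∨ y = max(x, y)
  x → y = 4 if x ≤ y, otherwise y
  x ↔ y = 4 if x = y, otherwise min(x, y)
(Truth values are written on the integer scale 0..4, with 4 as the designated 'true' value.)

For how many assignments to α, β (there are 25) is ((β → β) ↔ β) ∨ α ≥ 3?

value 4: 9 assignments (counts)
value 3: 7 assignments (counts)
value 2: 5 assignments
value 1: 3 assignments
value 0: 1 assignment
So 16 of the 25 assignments meet the threshold.

16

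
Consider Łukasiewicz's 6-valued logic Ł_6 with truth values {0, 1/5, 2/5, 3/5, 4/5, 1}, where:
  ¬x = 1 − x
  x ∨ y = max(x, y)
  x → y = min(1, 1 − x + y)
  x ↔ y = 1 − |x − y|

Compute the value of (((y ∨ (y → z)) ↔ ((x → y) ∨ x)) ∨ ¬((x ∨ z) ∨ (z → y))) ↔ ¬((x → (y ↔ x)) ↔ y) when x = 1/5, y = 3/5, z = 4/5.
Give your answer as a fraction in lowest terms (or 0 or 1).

y → z = 3/5 → 4/5 = 1
y ∨ (y → z) = 3/5 ∨ 1 = 1
x → y = 1/5 → 3/5 = 1
(x → y) ∨ x = 1 ∨ 1/5 = 1
(y ∨ (y → z)) ↔ ((x → y) ∨ x) = 1 ↔ 1 = 1
x ∨ z = 1/5 ∨ 4/5 = 4/5
z → y = 4/5 → 3/5 = 4/5
(x ∨ z) ∨ (z → y) = 4/5 ∨ 4/5 = 4/5
¬((x ∨ z) ∨ (z → y)) = ¬4/5 = 1/5
((y ∨ (y → z)) ↔ ((x → y) ∨ x)) ∨ ¬((x ∨ z) ∨ (z → y)) = 1 ∨ 1/5 = 1
y ↔ x = 3/5 ↔ 1/5 = 3/5
x → (y ↔ x) = 1/5 → 3/5 = 1
(x → (y ↔ x)) ↔ y = 1 ↔ 3/5 = 3/5
¬((x → (y ↔ x)) ↔ y) = ¬3/5 = 2/5
(((y ∨ (y → z)) ↔ ((x → y) ∨ x)) ∨ ¬((x ∨ z) ∨ (z → y))) ↔ ¬((x → (y ↔ x)) ↔ y) = 1 ↔ 2/5 = 2/5

2/5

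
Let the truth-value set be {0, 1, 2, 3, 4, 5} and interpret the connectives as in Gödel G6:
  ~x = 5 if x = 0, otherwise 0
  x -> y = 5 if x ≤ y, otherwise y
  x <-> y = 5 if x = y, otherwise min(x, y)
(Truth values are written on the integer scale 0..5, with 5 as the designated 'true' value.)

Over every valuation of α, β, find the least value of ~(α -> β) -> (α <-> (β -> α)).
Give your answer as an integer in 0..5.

1

Take α = 1, β = 0:
α -> β = 1 -> 0 = 0
~(α -> β) = ~0 = 5
β -> α = 0 -> 1 = 5
α <-> (β -> α) = 1 <-> 5 = 1
~(α -> β) -> (α <-> (β -> α)) = 5 -> 1 = 1
No assignment yields a value below 1, so this is the minimum.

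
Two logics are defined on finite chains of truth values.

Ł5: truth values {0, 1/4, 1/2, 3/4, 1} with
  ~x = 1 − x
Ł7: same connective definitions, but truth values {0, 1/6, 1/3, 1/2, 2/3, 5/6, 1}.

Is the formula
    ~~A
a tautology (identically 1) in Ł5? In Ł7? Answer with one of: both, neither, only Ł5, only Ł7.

neither

In Ł5: at A = 0 the value is 0 — not a tautology.
In Ł7: at A = 0 the value is 0 — not a tautology.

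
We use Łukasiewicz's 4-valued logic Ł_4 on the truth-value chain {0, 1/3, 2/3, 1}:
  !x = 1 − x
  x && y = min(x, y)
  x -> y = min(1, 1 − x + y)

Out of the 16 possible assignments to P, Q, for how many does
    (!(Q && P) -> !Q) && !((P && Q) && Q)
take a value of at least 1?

P = 0, Q = 0 ↦ 1  ≥
P = 0, Q = 1/3 ↦ 2/3  <
P = 0, Q = 2/3 ↦ 1/3  <
P = 0, Q = 1 ↦ 0  <
P = 1/3, Q = 0 ↦ 1  ≥
P = 1/3, Q = 1/3 ↦ 2/3  <
P = 1/3, Q = 2/3 ↦ 2/3  <
P = 1/3, Q = 1 ↦ 1/3  <
P = 2/3, Q = 0 ↦ 1  ≥
P = 2/3, Q = 1/3 ↦ 2/3  <
P = 2/3, Q = 2/3 ↦ 1/3  <
P = 2/3, Q = 1 ↦ 1/3  <
P = 1, Q = 0 ↦ 1  ≥
P = 1, Q = 1/3 ↦ 2/3  <
P = 1, Q = 2/3 ↦ 1/3  <
P = 1, Q = 1 ↦ 0  <
So 4 of the 16 assignments meet the threshold.

4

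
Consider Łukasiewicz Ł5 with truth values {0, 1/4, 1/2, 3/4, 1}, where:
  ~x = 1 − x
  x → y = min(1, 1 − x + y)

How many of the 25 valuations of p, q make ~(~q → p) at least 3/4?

value 1: 1 assignment (counts)
value 3/4: 2 assignments (counts)
value 1/2: 3 assignments
value 1/4: 4 assignments
value 0: 15 assignments
So 3 of the 25 assignments meet the threshold.

3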